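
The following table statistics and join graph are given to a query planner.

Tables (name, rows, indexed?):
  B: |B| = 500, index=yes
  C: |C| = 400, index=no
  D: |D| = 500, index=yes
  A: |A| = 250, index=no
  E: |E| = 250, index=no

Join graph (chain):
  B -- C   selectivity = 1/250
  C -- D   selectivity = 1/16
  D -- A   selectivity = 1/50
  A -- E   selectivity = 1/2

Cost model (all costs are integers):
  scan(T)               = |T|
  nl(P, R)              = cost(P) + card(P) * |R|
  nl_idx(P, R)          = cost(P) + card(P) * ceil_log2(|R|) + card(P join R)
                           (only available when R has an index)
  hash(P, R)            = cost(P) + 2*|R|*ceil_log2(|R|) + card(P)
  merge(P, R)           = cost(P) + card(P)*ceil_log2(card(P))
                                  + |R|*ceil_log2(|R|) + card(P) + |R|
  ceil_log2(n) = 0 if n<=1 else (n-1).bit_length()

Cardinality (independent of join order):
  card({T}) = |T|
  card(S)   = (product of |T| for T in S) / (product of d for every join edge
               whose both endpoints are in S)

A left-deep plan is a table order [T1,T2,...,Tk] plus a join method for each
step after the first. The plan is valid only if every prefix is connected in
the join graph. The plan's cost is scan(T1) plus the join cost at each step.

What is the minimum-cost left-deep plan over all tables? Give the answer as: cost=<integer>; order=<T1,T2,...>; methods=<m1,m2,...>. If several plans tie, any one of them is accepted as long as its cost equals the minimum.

cost=172600; order=C,B,D,A,E; methods=nl_idx,hash,hash,hash

Selinger DP (subsets sized 1..n):
  {B}: scan cost=500, card=500
  {C}: scan cost=400, card=400
  {D}: scan cost=500, card=500
  {A}: scan cost=250, card=250
  {E}: scan cost=250, card=250
  {BC}: card=800; try (B,nl_idx)→4800, (C,hash)→8200, (B,merge)→9400, (C,merge)→9500, (B,hash)→9800, (B,nl)→200400 …(+1); best=4800 via (B,nl_idx)
  {CD}: card=12500; try (C,hash)→8200, (D,merge)→9400, (C,merge)→9500, (D,hash)→9800, (D,nl_idx)→16500, (D,nl)→200400 …(+1); best=8200 via (C,hash)
  {AD}: card=2500; try (D,nl_idx)→5000, (A,hash)→5000, (D,merge)→7500, (A,merge)→7750, (D,hash)→9500, (D,nl)→125250 …(+1); best=5000 via (D,nl_idx)
  {AE}: card=31250; try (E,hash)→4500, (A,hash)→4500, (E,merge)→4750, (A,merge)→4750, (E,nl)→62750, (A,nl)→62750; best=4500 via (E,hash)
  {BCD}: card=25000; try (D,hash)→14600, (D,merge)→18600, (B,hash)→29700, (D,nl_idx)→37000, (B,nl_idx)→145700, (B,merge)→200700 …(+2); best=14600 via (D,hash)
  {ACD}: card=62500; try (C,hash)→14700, (A,hash)→24700, (C,merge)→41500, (A,merge)→197950, (C,nl)→1005000, (A,nl)→3133200; best=14700 via (C,hash)
  {ADE}: card=312500; try (E,hash)→11500, (E,merge)→39750, (D,hash)→44750, (D,merge)→509500, (D,nl_idx)→598250, (E,nl)→630000 …(+1); best=11500 via (E,hash)
  {ABCD}: card=125000; try (A,hash)→43600, (B,hash)→86200, (A,merge)→416850, (B,nl_idx)→702200, (B,merge)→1082200, (A,nl)→6264600 …(+1); best=43600 via (A,hash)
  {ACDE}: card=7812500; try (E,hash)→81200, (C,hash)→331200, (E,merge)→1079450, (C,merge)→6265500, (E,nl)→15639700, (C,nl)→125011500; best=81200 via (E,hash)
  {ABCDE}: card=15625000; try (E,hash)→172600, (E,merge)→2295850, (B,hash)→7902700, (E,nl)→31293600, (B,nl_idx)→86018700, (B,merge)→187586200 …(+1); best=172600 via (E,hash)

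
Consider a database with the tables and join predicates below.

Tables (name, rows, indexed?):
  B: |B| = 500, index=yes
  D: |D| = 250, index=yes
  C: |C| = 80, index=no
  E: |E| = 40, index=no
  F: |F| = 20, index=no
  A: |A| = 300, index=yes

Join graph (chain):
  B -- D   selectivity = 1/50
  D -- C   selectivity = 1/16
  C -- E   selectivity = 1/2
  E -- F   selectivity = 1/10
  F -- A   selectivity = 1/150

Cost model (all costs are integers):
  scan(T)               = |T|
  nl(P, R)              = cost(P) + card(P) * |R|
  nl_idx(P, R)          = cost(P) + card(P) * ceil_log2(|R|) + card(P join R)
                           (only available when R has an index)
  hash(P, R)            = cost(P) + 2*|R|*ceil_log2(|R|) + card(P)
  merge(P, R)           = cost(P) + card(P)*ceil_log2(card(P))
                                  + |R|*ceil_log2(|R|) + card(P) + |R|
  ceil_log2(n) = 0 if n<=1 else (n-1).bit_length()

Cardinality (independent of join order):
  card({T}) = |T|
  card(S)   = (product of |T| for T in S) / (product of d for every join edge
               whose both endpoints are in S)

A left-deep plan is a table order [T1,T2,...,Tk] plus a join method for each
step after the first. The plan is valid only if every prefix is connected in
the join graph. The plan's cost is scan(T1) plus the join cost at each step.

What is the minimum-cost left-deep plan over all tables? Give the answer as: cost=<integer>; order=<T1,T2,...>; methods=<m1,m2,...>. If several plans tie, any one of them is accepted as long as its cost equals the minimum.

Selinger DP (subsets sized 1..n):
  {B}: scan cost=500, card=500
  {D}: scan cost=250, card=250
  {C}: scan cost=80, card=80
  {E}: scan cost=40, card=40
  {F}: scan cost=20, card=20
  {A}: scan cost=300, card=300
  {BD}: card=2500; try (D,hash)→5000, (B,nl_idx)→5000, (D,nl_idx)→7000, (B,merge)→7500, (D,merge)→7750, (B,hash)→9500 …(+2); best=5000 via (D,hash)
  {CD}: card=1250; try (C,hash)→1620, (D,nl_idx)→1970, (D,merge)→2970, (C,merge)→3140, (D,hash)→4160, (D,nl)→20080 …(+1); best=1620 via (C,hash)
  {CE}: card=1600; try (E,hash)→640, (C,merge)→960, (E,merge)→1000, (C,hash)→1200, (C,nl)→3240, (E,nl)→3280; best=640 via (E,hash)
  {EF}: card=80; try (F,hash)→280, (E,merge)→420, (F,merge)→440, (E,hash)→520, (E,nl)→820, (F,nl)→840; best=280 via (F,hash)
  {AF}: card=40; try (A,nl_idx)→240, (F,hash)→800, (A,merge)→3140, (F,merge)→3420, (A,hash)→5440, (A,nl)→6020 …(+1); best=240 via (A,nl_idx)
  {BCD}: card=12500; try (C,hash)→8620, (B,hash)→11870, (B,merge)→21620, (B,nl_idx)→25370, (C,merge)→38140, (C,nl)→205000 …(+1); best=8620 via (C,hash)
  {CDE}: card=25000; try (E,hash)→3350, (D,hash)→6240, (E,merge)→16900, (D,merge)→22090, (D,nl_idx)→38440, (E,nl)→51620 …(+1); best=3350 via (E,hash)
  {CEF}: card=3200; try (C,hash)→1480, (C,merge)→1560, (F,hash)→2440, (C,nl)→6680, (F,merge)→19960, (F,nl)→32640; best=1480 via (C,hash)
  {AEF}: card=160; try (E,hash)→760, (E,merge)→800, (A,nl_idx)→1160, (E,nl)→1840, (A,merge)→3920, (A,hash)→5760 …(+1); best=760 via (E,hash)
  {BCDE}: card=250000; try (E,hash)→21600, (B,hash)→37350, (E,merge)→196400, (B,merge)→408350, (B,nl_idx)→478350, (E,nl)→508620 …(+1); best=21600 via (E,hash)
  {CDEF}: card=50000; try (D,hash)→8680, (F,hash)→28550, (D,merge)→45330, (D,nl_idx)→77080, (F,merge)→403470, (F,nl)→503350 …(+1); best=8680 via (D,hash)
  {ACEF}: card=6400; try (C,hash)→2040, (C,merge)→2840, (A,hash)→10080, (C,nl)→13560, (A,nl_idx)→36680, (A,merge)→46080 …(+1); best=2040 via (C,hash)
  {BCDEF}: card=500000; try (B,hash)→67680, (F,hash)→271800, (B,merge)→863680, (B,nl_idx)→958680, (F,merge)→4771720, (F,nl)→5021600 …(+1); best=67680 via (B,hash)
  {ACDEF}: card=100000; try (D,hash)→12440, (A,hash)→64080, (D,merge)→93890, (D,nl_idx)→153240, (A,nl_idx)→558680, (A,merge)→861680 …(+2); best=12440 via (D,hash)
  {ABCDEF}: card=1000000; try (B,hash)→121440, (A,hash)→573080, (B,merge)→1817440, (B,nl_idx)→1912440, (A,nl_idx)→5567680, (A,merge)→10070680 …(+2); best=121440 via (B,hash)

cost=121440; order=F,A,E,C,D,B; methods=nl_idx,hash,hash,hash,hash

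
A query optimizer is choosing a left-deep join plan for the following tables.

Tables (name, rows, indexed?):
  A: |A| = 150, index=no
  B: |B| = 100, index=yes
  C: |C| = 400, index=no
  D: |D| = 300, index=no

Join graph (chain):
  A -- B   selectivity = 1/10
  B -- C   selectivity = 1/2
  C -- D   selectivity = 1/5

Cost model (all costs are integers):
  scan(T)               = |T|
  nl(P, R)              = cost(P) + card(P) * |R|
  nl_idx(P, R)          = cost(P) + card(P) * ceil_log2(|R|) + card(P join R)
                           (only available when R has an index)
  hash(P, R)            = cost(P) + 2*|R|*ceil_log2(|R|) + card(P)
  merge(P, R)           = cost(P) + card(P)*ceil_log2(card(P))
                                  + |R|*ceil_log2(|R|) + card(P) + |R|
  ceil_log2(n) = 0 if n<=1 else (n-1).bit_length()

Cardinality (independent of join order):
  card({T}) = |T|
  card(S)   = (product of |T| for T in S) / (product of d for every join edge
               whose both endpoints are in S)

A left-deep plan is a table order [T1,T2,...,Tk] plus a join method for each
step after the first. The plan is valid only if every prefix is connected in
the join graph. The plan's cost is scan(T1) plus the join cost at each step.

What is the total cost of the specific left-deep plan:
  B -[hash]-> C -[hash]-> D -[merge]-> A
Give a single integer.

26434150

step 1: scan B: cost=100, card=100
step 2: join C via hash
    card(P join C) = 100*400/(2) = 20000
    cost = 100 + 2*400*9 + 100 = 7400
step 3: join D via hash
    card(P join D) = 20000*300/(5) = 1200000
    cost = 7400 + 2*300*9 + 20000 = 32800
step 4: join A via merge
    card(P join A) = 1200000*150/(10) = 18000000
    cost = 32800 + 1200000*21 + 150*8 + 1200000 + 150 = 26434150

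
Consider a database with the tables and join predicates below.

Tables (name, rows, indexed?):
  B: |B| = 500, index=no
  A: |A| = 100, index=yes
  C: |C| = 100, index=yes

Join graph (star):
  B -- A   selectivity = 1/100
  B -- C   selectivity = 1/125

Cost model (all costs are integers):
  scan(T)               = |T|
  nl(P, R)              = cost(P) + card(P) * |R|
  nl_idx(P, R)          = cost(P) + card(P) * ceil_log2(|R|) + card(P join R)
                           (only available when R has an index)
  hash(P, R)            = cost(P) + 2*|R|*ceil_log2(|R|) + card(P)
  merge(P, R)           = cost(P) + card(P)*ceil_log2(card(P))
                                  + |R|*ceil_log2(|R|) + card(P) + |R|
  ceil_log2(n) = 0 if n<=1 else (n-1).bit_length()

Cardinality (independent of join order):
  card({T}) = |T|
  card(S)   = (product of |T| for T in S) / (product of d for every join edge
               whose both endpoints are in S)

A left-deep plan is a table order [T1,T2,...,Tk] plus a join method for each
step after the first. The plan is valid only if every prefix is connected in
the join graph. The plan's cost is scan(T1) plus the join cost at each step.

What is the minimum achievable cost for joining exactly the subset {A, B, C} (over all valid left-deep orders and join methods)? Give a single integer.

Selinger DP over subsets of {A,B,C}:
  {B}: scan cost=500, card=500
  {A}: scan cost=100, card=100
  {C}: scan cost=100, card=100
  {AB}: card=500; try (A,hash)→2400, (A,nl_idx)→4500, (B,merge)→5900, (A,merge)→6300, (B,hash)→9200, (B,nl)→50100 …(+1); best=2400 via (A,hash)
  {BC}: card=400; try (C,hash)→2400, (C,nl_idx)→4400, (B,merge)→5900, (C,merge)→6300, (B,hash)→9200, (B,nl)→50100 …(+1); best=2400 via (C,hash)
  {ABC}: card=400; try (A,hash)→4200, (C,hash)→4300, (A,nl_idx)→5600, (C,nl_idx)→6300, (A,merge)→7200, (C,merge)→8200 …(+2); best=4200 via (A,hash)

4200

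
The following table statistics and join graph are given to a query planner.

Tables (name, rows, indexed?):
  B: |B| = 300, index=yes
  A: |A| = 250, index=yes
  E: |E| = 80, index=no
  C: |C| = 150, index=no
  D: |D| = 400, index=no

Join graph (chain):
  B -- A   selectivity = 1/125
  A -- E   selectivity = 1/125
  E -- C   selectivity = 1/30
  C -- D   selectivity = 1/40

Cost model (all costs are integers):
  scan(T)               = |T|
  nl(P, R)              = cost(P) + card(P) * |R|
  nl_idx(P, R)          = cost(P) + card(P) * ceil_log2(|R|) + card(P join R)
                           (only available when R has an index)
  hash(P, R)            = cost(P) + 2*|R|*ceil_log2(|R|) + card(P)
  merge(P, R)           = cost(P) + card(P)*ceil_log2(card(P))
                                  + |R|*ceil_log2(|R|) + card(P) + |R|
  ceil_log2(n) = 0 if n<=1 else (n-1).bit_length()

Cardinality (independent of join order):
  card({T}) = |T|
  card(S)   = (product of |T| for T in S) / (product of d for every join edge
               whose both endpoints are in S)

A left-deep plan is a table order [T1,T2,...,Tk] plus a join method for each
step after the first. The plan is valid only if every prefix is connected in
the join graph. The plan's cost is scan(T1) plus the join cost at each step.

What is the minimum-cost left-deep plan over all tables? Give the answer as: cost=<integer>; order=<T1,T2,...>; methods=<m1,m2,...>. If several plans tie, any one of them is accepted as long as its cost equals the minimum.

cost=14608; order=E,A,B,C,D; methods=nl_idx,nl_idx,hash,hash

Selinger DP (subsets sized 1..n):
  {B}: scan cost=300, card=300
  {A}: scan cost=250, card=250
  {E}: scan cost=80, card=80
  {C}: scan cost=150, card=150
  {D}: scan cost=400, card=400
  {AB}: card=600; try (B,nl_idx)→3100, (A,nl_idx)→3300, (A,hash)→4600, (B,merge)→5500, (A,merge)→5550, (B,hash)→5900 …(+2); best=3100 via (B,nl_idx)
  {AE}: card=160; try (A,nl_idx)→880, (E,hash)→1620, (A,merge)→2970, (E,merge)→3140, (A,hash)→4160, (A,nl)→20080 …(+1); best=880 via (A,nl_idx)
  {CE}: card=400; try (E,hash)→1420, (C,merge)→2070, (E,merge)→2140, (C,hash)→2560, (C,nl)→12080, (E,nl)→12150; best=1420 via (E,hash)
  {CD}: card=1500; try (C,hash)→3200, (D,merge)→5500, (C,merge)→5750, (D,hash)→7500, (D,nl)→60150, (C,nl)→60400; best=3200 via (C,hash)
  {ABE}: card=384; try (B,nl_idx)→2704, (E,hash)→4820, (B,merge)→5320, (B,hash)→6440, (E,merge)→10340, (B,nl)→48880 …(+1); best=2704 via (B,nl_idx)
  {ACE}: card=800; try (C,hash)→3440, (C,merge)→3670, (A,nl_idx)→5420, (A,hash)→5820, (A,merge)→7670, (C,nl)→24880 …(+1); best=3440 via (C,hash)
  {CDE}: card=4000; try (E,hash)→5820, (D,hash)→9020, (D,merge)→9420, (E,merge)→21840, (E,nl)→123200, (D,nl)→161420; best=5820 via (E,hash)
  {ABCE}: card=1920; try (C,hash)→5488, (C,merge)→7894, (B,hash)→9640, (B,nl_idx)→12560, (B,merge)→15240, (C,nl)→60304 …(+1); best=5488 via (C,hash)
  {ACDE}: card=8000; try (D,hash)→11440, (A,hash)→13820, (D,merge)→16240, (A,nl_idx)→45820, (A,merge)→60070, (D,nl)→323440 …(+1); best=11440 via (D,hash)
  {ABCDE}: card=19200; try (D,hash)→14608, (B,hash)→24840, (D,merge)→32528, (B,nl_idx)→102640, (B,merge)→126440, (D,nl)→773488 …(+1); best=14608 via (D,hash)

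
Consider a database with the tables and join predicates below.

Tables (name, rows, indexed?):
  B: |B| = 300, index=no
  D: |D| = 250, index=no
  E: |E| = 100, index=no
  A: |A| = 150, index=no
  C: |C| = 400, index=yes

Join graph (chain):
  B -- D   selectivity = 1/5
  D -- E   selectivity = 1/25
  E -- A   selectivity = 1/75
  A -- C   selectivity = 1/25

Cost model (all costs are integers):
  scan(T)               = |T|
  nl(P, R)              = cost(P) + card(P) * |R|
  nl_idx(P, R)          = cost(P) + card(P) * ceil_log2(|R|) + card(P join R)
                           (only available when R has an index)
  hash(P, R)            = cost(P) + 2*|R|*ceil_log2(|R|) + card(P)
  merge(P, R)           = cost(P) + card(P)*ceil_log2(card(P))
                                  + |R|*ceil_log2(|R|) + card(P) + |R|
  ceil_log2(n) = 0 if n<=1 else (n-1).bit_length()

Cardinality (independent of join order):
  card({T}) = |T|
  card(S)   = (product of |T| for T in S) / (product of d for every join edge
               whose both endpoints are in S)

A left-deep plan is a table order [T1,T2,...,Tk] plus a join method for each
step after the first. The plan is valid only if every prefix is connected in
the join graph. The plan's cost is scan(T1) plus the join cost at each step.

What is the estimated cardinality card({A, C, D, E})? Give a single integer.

32000

Tables in S: A(150), C(400), D(250), E(100)
Edges inside S: D-E(d=25), E-A(d=75), A-C(d=25)
numerator = 150 * 400 * 250 * 100 = 1500000000
denominator = 25 * 75 * 25 = 46875
card(S) = 1500000000 / 46875 = 32000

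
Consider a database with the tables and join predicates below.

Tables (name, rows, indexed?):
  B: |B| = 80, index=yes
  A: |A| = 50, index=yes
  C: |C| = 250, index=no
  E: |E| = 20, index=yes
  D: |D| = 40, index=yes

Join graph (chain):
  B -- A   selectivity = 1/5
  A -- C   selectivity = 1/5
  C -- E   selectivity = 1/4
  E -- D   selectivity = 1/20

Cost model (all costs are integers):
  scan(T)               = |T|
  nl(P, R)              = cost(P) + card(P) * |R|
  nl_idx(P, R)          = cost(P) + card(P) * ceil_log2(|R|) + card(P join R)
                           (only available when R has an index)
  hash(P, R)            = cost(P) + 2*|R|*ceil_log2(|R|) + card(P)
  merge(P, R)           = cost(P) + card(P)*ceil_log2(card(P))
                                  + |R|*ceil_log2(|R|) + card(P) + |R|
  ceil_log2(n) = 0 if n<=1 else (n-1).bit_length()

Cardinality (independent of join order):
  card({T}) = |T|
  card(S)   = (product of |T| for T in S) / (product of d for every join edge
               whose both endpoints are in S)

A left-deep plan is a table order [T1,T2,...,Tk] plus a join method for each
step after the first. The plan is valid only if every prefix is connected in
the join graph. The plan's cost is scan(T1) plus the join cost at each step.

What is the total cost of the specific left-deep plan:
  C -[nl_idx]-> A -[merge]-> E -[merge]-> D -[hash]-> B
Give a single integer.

250770

step 1: scan C: cost=250, card=250
step 2: join A via nl_idx
    card(P join A) = 250*50/(5) = 2500
    cost = 250 + 250*6 + 2500 = 4250
step 3: join E via merge
    card(P join E) = 2500*20/(4) = 12500
    cost = 4250 + 2500*12 + 20*5 + 2500 + 20 = 36870
step 4: join D via merge
    card(P join D) = 12500*40/(20) = 25000
    cost = 36870 + 12500*14 + 40*6 + 12500 + 40 = 224650
step 5: join B via hash
    card(P join B) = 25000*80/(5) = 400000
    cost = 224650 + 2*80*7 + 25000 = 250770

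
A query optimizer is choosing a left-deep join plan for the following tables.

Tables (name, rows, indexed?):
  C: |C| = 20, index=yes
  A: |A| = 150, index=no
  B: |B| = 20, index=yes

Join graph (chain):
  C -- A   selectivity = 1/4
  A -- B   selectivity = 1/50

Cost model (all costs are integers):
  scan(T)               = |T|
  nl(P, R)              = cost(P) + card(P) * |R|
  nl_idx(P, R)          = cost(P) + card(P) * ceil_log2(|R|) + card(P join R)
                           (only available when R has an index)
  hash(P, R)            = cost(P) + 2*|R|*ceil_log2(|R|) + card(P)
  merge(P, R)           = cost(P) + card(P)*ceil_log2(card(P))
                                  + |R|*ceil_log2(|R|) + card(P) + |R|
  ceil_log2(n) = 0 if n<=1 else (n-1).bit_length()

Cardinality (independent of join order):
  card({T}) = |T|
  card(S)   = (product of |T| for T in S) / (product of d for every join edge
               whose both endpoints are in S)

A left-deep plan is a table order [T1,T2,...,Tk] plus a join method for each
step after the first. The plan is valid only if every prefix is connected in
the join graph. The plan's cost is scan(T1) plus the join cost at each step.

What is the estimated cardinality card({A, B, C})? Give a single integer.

300

Tables in S: A(150), B(20), C(20)
Edges inside S: C-A(d=4), A-B(d=50)
numerator = 150 * 20 * 20 = 60000
denominator = 4 * 50 = 200
card(S) = 60000 / 200 = 300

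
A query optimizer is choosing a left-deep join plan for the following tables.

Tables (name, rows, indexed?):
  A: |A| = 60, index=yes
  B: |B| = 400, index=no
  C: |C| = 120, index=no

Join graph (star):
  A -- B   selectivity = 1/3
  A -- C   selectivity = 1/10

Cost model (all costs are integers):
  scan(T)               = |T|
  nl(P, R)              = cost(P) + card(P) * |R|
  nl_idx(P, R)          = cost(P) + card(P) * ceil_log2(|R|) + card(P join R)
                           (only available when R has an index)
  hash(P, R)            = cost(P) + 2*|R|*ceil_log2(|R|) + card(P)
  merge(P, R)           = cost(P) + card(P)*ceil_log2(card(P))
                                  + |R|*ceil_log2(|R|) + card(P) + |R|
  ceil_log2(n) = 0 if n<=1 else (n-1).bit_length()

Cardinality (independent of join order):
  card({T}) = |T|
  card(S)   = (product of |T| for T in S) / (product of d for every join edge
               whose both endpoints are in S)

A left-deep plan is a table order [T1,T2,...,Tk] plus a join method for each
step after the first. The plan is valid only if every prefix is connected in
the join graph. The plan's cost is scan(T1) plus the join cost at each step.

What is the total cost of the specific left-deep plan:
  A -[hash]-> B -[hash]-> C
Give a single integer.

17000

step 1: scan A: cost=60, card=60
step 2: join B via hash
    card(P join B) = 60*400/(3) = 8000
    cost = 60 + 2*400*9 + 60 = 7320
step 3: join C via hash
    card(P join C) = 8000*120/(10) = 96000
    cost = 7320 + 2*120*7 + 8000 = 17000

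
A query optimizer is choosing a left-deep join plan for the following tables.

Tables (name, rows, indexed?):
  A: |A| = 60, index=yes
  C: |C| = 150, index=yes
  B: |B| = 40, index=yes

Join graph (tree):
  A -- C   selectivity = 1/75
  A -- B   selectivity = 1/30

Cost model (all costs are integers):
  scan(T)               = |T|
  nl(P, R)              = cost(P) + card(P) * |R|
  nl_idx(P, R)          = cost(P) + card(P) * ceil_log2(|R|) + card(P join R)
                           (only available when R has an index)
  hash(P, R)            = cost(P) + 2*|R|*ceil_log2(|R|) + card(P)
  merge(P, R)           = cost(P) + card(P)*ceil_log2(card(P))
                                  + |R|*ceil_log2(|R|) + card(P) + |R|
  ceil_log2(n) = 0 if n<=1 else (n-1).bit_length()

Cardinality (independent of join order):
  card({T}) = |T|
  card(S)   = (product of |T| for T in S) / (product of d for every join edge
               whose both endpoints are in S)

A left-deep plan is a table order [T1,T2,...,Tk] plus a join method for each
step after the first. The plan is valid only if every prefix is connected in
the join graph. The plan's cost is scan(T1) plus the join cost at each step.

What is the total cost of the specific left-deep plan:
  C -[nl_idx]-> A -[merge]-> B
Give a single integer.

2410

step 1: scan C: cost=150, card=150
step 2: join A via nl_idx
    card(P join A) = 150*60/(75) = 120
    cost = 150 + 150*6 + 120 = 1170
step 3: join B via merge
    card(P join B) = 120*40/(30) = 160
    cost = 1170 + 120*7 + 40*6 + 120 + 40 = 2410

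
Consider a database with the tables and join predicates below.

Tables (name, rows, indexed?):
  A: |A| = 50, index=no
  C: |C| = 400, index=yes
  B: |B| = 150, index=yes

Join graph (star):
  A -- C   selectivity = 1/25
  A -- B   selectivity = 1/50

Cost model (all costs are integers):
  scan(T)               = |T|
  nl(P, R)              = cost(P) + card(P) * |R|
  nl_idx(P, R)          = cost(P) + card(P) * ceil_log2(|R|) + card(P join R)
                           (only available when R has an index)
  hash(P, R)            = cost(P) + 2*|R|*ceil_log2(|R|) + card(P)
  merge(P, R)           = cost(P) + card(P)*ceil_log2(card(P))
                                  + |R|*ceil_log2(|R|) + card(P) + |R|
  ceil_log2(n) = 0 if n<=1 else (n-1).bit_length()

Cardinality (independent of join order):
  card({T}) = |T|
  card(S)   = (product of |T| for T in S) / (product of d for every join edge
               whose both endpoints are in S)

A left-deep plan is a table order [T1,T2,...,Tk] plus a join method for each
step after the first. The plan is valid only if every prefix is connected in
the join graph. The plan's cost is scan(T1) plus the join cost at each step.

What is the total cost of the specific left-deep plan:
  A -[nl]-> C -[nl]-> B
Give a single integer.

step 1: scan A: cost=50, card=50
step 2: join C via nl
    card(P join C) = 50*400/(25) = 800
    cost = 50 + 50*400 = 20050
step 3: join B via nl
    card(P join B) = 800*150/(50) = 2400
    cost = 20050 + 800*150 = 140050

140050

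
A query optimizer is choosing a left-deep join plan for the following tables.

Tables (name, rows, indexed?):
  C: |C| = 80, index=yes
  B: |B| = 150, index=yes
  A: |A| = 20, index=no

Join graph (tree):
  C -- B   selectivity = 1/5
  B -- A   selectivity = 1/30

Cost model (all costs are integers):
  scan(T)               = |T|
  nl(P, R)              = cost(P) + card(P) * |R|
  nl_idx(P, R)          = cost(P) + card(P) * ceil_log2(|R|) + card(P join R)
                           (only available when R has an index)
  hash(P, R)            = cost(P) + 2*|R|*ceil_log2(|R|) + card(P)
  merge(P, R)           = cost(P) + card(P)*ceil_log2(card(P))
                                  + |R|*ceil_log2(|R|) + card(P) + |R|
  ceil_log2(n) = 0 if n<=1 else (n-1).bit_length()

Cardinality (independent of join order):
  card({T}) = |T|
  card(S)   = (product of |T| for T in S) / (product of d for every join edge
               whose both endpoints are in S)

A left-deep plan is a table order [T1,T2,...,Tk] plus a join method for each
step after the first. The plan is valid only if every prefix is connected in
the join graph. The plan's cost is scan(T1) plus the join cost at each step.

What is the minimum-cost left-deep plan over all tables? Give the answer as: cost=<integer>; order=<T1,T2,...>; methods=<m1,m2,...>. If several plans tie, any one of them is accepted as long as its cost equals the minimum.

cost=1500; order=A,B,C; methods=nl_idx,hash

Selinger DP (subsets sized 1..n):
  {C}: scan cost=80, card=80
  {B}: scan cost=150, card=150
  {A}: scan cost=20, card=20
  {BC}: card=2400; try (C,hash)→1420, (B,merge)→2070, (C,merge)→2140, (B,hash)→2560, (B,nl_idx)→3120, (C,nl_idx)→3600 …(+2); best=1420 via (C,hash)
  {AB}: card=100; try (B,nl_idx)→280, (A,hash)→500, (B,merge)→1490, (A,merge)→1620, (B,hash)→2440, (B,nl)→3020 …(+1); best=280 via (B,nl_idx)
  {ABC}: card=1600; try (C,hash)→1500, (C,merge)→1720, (C,nl_idx)→2580, (A,hash)→4020, (C,nl)→8280, (A,merge)→32740 …(+1); best=1500 via (C,hash)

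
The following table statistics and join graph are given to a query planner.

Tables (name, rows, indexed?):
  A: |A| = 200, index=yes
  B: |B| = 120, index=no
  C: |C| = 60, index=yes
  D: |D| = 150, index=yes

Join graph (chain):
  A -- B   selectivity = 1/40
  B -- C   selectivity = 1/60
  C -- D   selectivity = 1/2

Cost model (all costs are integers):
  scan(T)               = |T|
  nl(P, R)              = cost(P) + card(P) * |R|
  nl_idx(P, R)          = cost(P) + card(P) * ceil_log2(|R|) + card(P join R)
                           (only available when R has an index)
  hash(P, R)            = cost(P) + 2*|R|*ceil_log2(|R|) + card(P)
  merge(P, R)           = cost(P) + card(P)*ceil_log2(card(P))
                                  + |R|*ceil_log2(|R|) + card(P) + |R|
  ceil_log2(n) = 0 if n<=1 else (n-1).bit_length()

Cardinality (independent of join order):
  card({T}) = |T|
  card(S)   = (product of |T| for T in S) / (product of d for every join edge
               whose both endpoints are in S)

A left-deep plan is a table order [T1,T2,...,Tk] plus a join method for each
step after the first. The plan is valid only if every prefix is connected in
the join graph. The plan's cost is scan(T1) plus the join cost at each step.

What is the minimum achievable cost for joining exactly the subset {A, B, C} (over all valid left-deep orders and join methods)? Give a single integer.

Selinger DP over subsets of {A,B,C}:
  {A}: scan cost=200, card=200
  {B}: scan cost=120, card=120
  {C}: scan cost=60, card=60
  {AB}: card=600; try (A,nl_idx)→1680, (B,hash)→2080, (A,merge)→2880, (B,merge)→2960, (A,hash)→3440, (A,nl)→24120 …(+1); best=1680 via (A,nl_idx)
  {BC}: card=120; try (C,hash)→960, (C,nl_idx)→960, (B,merge)→1440, (C,merge)→1500, (B,hash)→1800, (B,nl)→7260 …(+1); best=960 via (C,hash)
  {ABC}: card=600; try (A,nl_idx)→2520, (C,hash)→3000, (A,merge)→3720, (A,hash)→4280, (C,nl_idx)→5880, (C,merge)→8700 …(+2); best=2520 via (A,nl_idx)

2520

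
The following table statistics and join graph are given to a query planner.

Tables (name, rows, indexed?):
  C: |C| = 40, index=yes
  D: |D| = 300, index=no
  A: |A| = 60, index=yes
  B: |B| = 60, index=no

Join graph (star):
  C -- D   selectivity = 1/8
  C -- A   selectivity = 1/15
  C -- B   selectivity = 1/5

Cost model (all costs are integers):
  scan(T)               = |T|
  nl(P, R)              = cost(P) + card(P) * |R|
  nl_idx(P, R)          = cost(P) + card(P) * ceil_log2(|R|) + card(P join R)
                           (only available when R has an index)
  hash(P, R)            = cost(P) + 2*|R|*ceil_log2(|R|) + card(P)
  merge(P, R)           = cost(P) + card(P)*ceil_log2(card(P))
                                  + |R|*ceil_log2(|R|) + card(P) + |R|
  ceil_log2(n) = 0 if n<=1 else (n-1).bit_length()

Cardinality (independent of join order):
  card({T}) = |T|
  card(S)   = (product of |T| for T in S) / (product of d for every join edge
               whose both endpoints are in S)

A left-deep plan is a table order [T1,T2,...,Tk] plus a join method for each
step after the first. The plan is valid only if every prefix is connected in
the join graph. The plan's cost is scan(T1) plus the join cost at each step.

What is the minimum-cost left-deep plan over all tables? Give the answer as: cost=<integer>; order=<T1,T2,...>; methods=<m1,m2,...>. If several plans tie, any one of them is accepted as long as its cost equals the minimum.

cost=8640; order=C,A,B,D; methods=nl_idx,hash,hash

Selinger DP (subsets sized 1..n):
  {C}: scan cost=40, card=40
  {D}: scan cost=300, card=300
  {A}: scan cost=60, card=60
  {B}: scan cost=60, card=60
  {CD}: card=1500; try (C,hash)→1080, (D,merge)→3320, (C,merge)→3580, (C,nl_idx)→3600, (D,hash)→5480, (D,nl)→12040 …(+1); best=1080 via (C,hash)
  {AC}: card=160; try (A,nl_idx)→440, (C,nl_idx)→580, (C,hash)→600, (A,merge)→740, (C,merge)→760, (A,hash)→800 …(+2); best=440 via (A,nl_idx)
  {BC}: card=480; try (C,hash)→600, (B,merge)→740, (C,merge)→760, (B,hash)→800, (C,nl_idx)→900, (B,nl)→2440 …(+1); best=600 via (C,hash)
  {ACD}: card=6000; try (A,hash)→3300, (D,merge)→4880, (D,hash)→6000, (A,nl_idx)→16080, (A,merge)→19500, (D,nl)→48440 …(+1); best=3300 via (A,hash)
  {BCD}: card=18000; try (B,hash)→3300, (D,hash)→6480, (D,merge)→8400, (B,merge)→19500, (B,nl)→91080, (D,nl)→144600; best=3300 via (B,hash)
  {ABC}: card=1920; try (B,hash)→1320, (A,hash)→1800, (B,merge)→2300, (A,nl_idx)→5400, (A,merge)→5820, (B,nl)→10040 …(+1); best=1320 via (B,hash)
  {ABCD}: card=72000; try (D,hash)→8640, (B,hash)→10020, (A,hash)→22020, (D,merge)→27360, (B,merge)→87720, (A,nl_idx)→183300 …(+4); best=8640 via (D,hash)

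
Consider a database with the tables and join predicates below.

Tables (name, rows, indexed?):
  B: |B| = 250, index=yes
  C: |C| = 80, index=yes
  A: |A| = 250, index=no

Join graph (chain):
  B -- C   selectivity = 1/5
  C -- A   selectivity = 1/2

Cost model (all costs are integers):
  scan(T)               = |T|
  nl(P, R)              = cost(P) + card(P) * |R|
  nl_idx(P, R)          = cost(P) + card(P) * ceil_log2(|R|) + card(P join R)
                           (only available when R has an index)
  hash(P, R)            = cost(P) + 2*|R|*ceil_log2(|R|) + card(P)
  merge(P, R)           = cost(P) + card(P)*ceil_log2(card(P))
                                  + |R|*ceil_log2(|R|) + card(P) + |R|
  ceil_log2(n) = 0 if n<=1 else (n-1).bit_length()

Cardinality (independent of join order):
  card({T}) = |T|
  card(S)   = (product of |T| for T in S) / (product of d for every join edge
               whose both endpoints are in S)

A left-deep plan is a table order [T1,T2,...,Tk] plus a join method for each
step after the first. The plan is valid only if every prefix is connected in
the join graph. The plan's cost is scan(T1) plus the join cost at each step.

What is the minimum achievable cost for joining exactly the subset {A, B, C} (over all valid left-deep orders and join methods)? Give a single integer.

9620

Selinger DP over subsets of {A,B,C}:
  {B}: scan cost=250, card=250
  {C}: scan cost=80, card=80
  {A}: scan cost=250, card=250
  {BC}: card=4000; try (C,hash)→1620, (B,merge)→2970, (C,merge)→3140, (B,hash)→4160, (B,nl_idx)→4720, (C,nl_idx)→6000 …(+2); best=1620 via (C,hash)
  {AC}: card=10000; try (C,hash)→1620, (A,merge)→2970, (C,merge)→3140, (A,hash)→4160, (C,nl_idx)→12000, (A,nl)→20080 …(+1); best=1620 via (C,hash)
  {ABC}: card=500000; try (A,hash)→9620, (B,hash)→15620, (A,merge)→55870, (B,merge)→153870, (B,nl_idx)→581620, (A,nl)→1001620 …(+1); best=9620 via (A,hash)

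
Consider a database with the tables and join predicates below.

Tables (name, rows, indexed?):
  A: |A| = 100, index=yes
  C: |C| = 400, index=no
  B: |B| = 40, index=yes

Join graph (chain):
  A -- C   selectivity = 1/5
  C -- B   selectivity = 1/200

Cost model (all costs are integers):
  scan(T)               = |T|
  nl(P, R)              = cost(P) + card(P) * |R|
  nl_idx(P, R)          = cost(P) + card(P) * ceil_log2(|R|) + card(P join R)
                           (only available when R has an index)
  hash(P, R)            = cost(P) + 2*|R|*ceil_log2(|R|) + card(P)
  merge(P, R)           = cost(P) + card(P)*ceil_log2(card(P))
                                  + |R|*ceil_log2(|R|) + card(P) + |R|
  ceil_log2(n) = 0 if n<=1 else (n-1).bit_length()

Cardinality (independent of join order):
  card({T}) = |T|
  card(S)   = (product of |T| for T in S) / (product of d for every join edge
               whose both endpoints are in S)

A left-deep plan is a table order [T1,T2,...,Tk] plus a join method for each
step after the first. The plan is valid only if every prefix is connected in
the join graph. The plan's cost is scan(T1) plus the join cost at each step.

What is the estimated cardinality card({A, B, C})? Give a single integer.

Tables in S: A(100), B(40), C(400)
Edges inside S: A-C(d=5), C-B(d=200)
numerator = 100 * 40 * 400 = 1600000
denominator = 5 * 200 = 1000
card(S) = 1600000 / 1000 = 1600

1600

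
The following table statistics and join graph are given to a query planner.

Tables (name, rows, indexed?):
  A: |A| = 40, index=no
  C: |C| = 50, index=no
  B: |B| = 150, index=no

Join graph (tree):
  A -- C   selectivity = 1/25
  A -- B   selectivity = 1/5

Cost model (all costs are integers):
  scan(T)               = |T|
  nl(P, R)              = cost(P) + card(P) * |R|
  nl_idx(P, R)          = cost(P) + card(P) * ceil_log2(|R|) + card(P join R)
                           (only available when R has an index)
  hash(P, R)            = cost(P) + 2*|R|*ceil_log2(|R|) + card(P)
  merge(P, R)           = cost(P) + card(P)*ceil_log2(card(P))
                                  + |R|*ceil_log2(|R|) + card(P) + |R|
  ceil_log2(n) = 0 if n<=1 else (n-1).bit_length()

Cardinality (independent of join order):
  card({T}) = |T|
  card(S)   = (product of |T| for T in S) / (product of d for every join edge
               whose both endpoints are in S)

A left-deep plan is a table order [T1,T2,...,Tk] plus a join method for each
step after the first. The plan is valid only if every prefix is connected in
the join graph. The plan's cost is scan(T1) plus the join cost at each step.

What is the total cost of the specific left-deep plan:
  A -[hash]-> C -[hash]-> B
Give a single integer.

step 1: scan A: cost=40, card=40
step 2: join C via hash
    card(P join C) = 40*50/(25) = 80
    cost = 40 + 2*50*6 + 40 = 680
step 3: join B via hash
    card(P join B) = 80*150/(5) = 2400
    cost = 680 + 2*150*8 + 80 = 3160

3160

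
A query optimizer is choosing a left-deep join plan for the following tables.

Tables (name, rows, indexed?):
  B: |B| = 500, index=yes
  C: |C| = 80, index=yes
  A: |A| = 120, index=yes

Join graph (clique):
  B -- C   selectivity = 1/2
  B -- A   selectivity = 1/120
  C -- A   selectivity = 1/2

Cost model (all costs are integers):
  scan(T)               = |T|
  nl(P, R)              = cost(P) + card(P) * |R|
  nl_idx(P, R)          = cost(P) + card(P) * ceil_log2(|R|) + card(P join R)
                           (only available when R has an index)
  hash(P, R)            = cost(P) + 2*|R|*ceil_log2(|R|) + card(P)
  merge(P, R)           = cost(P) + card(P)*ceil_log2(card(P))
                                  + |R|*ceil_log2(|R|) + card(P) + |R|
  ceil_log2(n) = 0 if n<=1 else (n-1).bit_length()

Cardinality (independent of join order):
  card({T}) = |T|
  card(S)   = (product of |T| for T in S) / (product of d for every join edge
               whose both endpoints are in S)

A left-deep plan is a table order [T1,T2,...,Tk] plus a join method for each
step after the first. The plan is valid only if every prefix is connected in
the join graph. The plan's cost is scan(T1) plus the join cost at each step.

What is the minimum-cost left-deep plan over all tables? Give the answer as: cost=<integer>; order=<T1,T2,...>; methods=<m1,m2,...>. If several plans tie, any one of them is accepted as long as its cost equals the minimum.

cost=3320; order=A,B,C; methods=nl_idx,hash

Selinger DP (subsets sized 1..n):
  {B}: scan cost=500, card=500
  {C}: scan cost=80, card=80
  {A}: scan cost=120, card=120
  {BC}: card=20000; try (C,hash)→2120, (B,merge)→5720, (C,merge)→6140, (B,hash)→9160, (B,nl_idx)→20800, (C,nl_idx)→24000 …(+2); best=2120 via (C,hash)
  {AB}: card=500; try (B,nl_idx)→1700, (A,hash)→2680, (A,nl_idx)→4500, (B,merge)→6080, (A,merge)→6460, (B,hash)→9240 …(+2); best=1700 via (B,nl_idx)
  {AC}: card=4800; try (C,hash)→1360, (A,merge)→1680, (C,merge)→1720, (A,hash)→1840, (A,nl_idx)→5440, (C,nl_idx)→5760 …(+2); best=1360 via (C,hash)
  {ABC}: card=10000; try (C,hash)→3320, (C,merge)→7340, (B,hash)→15160, (C,nl_idx)→15200, (A,hash)→23800, (C,nl)→41700 …(+6); best=3320 via (C,hash)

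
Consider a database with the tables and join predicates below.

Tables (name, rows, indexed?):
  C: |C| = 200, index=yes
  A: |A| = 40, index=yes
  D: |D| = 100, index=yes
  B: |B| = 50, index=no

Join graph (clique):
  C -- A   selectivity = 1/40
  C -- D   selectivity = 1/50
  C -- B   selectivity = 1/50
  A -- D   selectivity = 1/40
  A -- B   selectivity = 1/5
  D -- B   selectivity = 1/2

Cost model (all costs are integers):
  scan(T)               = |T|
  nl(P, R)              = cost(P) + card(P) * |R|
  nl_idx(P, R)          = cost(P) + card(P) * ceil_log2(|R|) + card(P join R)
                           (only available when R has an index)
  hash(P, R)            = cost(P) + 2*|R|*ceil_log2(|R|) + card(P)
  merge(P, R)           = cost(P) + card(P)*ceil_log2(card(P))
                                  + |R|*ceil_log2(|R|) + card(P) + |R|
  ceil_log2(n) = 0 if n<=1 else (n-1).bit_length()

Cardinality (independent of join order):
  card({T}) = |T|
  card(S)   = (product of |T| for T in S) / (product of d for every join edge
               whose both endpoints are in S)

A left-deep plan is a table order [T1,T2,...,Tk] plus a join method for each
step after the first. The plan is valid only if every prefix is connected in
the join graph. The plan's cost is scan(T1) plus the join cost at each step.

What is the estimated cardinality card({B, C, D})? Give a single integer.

200

Tables in S: B(50), C(200), D(100)
Edges inside S: C-D(d=50), C-B(d=50), D-B(d=2)
numerator = 50 * 200 * 100 = 1000000
denominator = 50 * 50 * 2 = 5000
card(S) = 1000000 / 5000 = 200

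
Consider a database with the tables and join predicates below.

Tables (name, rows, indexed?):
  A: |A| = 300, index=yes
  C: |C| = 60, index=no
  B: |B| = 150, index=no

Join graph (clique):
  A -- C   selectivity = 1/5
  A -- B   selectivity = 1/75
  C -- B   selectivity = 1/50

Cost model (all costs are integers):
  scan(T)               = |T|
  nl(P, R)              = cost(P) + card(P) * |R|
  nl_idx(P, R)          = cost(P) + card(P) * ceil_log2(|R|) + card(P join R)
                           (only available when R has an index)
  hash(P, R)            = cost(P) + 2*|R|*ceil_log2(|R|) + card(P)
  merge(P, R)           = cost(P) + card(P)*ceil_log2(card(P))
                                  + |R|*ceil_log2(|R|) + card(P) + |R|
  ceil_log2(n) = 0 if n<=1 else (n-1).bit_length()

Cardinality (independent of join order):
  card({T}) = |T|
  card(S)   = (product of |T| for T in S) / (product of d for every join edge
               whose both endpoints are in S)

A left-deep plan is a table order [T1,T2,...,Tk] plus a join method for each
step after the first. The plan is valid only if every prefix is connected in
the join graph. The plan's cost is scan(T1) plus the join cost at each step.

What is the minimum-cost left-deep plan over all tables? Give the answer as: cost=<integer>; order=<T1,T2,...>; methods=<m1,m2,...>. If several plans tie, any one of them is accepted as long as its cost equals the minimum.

Selinger DP (subsets sized 1..n):
  {A}: scan cost=300, card=300
  {C}: scan cost=60, card=60
  {B}: scan cost=150, card=150
  {AC}: card=3600; try (C,hash)→1320, (A,merge)→3480, (C,merge)→3720, (A,nl_idx)→4200, (A,hash)→5520, (A,nl)→18060 …(+1); best=1320 via (C,hash)
  {AB}: card=600; try (A,nl_idx)→2100, (B,hash)→3000, (A,merge)→4500, (B,merge)→4650, (A,hash)→5700, (A,nl)→45150 …(+1); best=2100 via (A,nl_idx)
  {BC}: card=180; try (C,hash)→1020, (B,merge)→1830, (C,merge)→1920, (B,hash)→2520, (B,nl)→9060, (C,nl)→9150; best=1020 via (C,hash)
  {ABC}: card=144; try (A,nl_idx)→2784, (C,hash)→3420, (A,merge)→5640, (A,hash)→6600, (B,hash)→7320, (C,merge)→9120 …(+4); best=2784 via (A,nl_idx)

cost=2784; order=B,C,A; methods=hash,nl_idx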